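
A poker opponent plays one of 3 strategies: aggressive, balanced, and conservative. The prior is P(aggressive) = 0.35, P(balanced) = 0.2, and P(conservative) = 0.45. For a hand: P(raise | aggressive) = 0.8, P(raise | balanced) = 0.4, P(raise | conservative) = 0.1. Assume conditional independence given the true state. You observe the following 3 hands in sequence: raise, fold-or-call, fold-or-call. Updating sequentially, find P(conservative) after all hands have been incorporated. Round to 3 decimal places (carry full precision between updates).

0.477

Apply Bayes' rule sequentially, carrying P(conservative) forward.
After 'raise': normaliser = 0.8·0.3500 + 0.4·0.2000 + 0.1·0.4500; P(aggressive) ≈ 0.6914, P(balanced) ≈ 0.1975, P(conservative) ≈ 0.1111
After 'fold-or-call': normaliser = 0.2·0.6914 + 0.6·0.1975 + 0.9·0.1111; P(aggressive) ≈ 0.3875, P(balanced) ≈ 0.3322, P(conservative) ≈ 0.2803
After 'fold-or-call': normaliser = 0.2·0.3875 + 0.6·0.3322 + 0.9·0.2803; P(aggressive) ≈ 0.1465, P(balanced) ≈ 0.3767, P(conservative) ≈ 0.4768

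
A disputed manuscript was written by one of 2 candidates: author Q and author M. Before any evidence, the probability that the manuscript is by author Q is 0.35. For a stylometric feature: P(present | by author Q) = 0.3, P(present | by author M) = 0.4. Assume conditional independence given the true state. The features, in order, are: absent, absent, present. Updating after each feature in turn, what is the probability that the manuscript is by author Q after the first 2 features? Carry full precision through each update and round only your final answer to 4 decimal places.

After 'absent': P(author Q) = 0.7·0.3500 / (0.7·0.3500 + 0.6·0.6500) ≈ 0.3858
After 'absent': P(author Q) = 0.7·0.3858 / (0.7·0.3858 + 0.6·0.6142) ≈ 0.4229

0.4229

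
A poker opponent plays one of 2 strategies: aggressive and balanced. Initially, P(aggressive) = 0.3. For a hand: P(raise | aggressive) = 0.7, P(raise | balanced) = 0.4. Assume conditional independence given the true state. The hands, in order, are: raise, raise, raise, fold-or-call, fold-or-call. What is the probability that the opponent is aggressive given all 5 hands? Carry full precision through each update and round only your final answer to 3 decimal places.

0.365

After 'raise': P(aggressive) = 0.7·0.3000 / (0.7·0.3000 + 0.4·0.7000) ≈ 0.4286
After 'raise': P(aggressive) = 0.7·0.4286 / (0.7·0.4286 + 0.4·0.5714) ≈ 0.5676
After 'raise': P(aggressive) = 0.7·0.5676 / (0.7·0.5676 + 0.4·0.4324) ≈ 0.6967
After 'fold-or-call': P(aggressive) = 0.3·0.6967 / (0.3·0.6967 + 0.6·0.3033) ≈ 0.5345
After 'fold-or-call': P(aggressive) = 0.3·0.5345 / (0.3·0.5345 + 0.6·0.4655) ≈ 0.3648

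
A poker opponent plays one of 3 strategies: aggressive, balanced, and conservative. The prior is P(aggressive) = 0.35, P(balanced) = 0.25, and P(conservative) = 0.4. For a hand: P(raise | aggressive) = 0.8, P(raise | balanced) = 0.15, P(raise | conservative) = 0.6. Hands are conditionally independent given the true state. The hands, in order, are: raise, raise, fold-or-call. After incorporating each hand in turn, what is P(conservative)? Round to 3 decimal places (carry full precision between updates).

Each posterior becomes the prior for the next update.
After 'raise': normaliser = 0.8·0.3500 + 0.15·0.2500 + 0.6·0.4000; P(aggressive) ≈ 0.5022, P(balanced) ≈ 0.0673, P(conservative) ≈ 0.4305
After 'raise': normaliser = 0.8·0.5022 + 0.15·0.0673 + 0.6·0.4305; P(aggressive) ≈ 0.5995, P(balanced) ≈ 0.0151, P(conservative) ≈ 0.3854
After 'fold-or-call': normaliser = 0.2·0.5995 + 0.85·0.0151 + 0.4·0.3854; P(aggressive) ≈ 0.4180, P(balanced) ≈ 0.0446, P(conservative) ≈ 0.5374

0.537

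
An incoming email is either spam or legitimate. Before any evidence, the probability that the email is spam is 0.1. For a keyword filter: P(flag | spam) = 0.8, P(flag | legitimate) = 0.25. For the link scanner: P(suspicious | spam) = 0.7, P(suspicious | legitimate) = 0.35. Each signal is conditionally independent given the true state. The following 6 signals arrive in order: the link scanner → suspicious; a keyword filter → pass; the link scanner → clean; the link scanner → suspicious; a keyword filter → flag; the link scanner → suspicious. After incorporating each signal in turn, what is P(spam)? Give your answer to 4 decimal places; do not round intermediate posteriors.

0.2593

After the link scanner='suspicious': P(spam) = 0.7·0.1000 / (0.7·0.1000 + 0.35·0.9000) ≈ 0.1818
After a keyword filter='pass': P(spam) = 0.2·0.1818 / (0.2·0.1818 + 0.75·0.8182) ≈ 0.0559
After the link scanner='clean': P(spam) = 0.3·0.0559 / (0.3·0.0559 + 0.65·0.9441) ≈ 0.0266
After the link scanner='suspicious': P(spam) = 0.7·0.0266 / (0.7·0.0266 + 0.35·0.9734) ≈ 0.0519
After a keyword filter='flag': P(spam) = 0.8·0.0519 / (0.8·0.0519 + 0.25·0.9481) ≈ 0.1490
After the link scanner='suspicious': P(spam) = 0.7·0.1490 / (0.7·0.1490 + 0.35·0.8510) ≈ 0.2593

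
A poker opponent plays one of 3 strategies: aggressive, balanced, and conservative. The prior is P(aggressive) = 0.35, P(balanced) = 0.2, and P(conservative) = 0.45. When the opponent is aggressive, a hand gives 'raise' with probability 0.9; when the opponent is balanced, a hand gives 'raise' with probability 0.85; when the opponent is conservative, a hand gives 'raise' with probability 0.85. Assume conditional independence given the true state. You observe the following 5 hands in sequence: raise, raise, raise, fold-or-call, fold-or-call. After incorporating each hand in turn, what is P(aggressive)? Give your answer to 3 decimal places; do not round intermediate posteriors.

Each posterior becomes the prior for the next update.
After 'raise': normaliser = 0.9·0.3500 + 0.85·0.2000 + 0.85·0.4500; P(aggressive) ≈ 0.3631, P(balanced) ≈ 0.1960, P(conservative) ≈ 0.4409
After 'raise': normaliser = 0.9·0.3631 + 0.85·0.1960 + 0.85·0.4409; P(aggressive) ≈ 0.3764, P(balanced) ≈ 0.1919, P(conservative) ≈ 0.4317
After 'raise': normaliser = 0.9·0.3764 + 0.85·0.1919 + 0.85·0.4317; P(aggressive) ≈ 0.3899, P(balanced) ≈ 0.1877, P(conservative) ≈ 0.4223
After 'fold-or-call': normaliser = 0.1·0.3899 + 0.15·0.1877 + 0.15·0.4223; P(aggressive) ≈ 0.2988, P(balanced) ≈ 0.2158, P(conservative) ≈ 0.4854
After 'fold-or-call': normaliser = 0.1·0.2988 + 0.15·0.2158 + 0.15·0.4854; P(aggressive) ≈ 0.2212, P(balanced) ≈ 0.2396, P(conservative) ≈ 0.5391

0.221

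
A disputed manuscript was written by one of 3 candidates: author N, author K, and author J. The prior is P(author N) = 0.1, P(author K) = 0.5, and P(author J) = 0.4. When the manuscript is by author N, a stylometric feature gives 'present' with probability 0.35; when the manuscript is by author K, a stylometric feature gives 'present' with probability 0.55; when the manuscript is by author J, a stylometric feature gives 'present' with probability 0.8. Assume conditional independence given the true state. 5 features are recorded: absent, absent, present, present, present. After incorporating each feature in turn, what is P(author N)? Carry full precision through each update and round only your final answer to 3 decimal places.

After 'absent': normaliser = 0.65·0.1000 + 0.45·0.5000 + 0.2·0.4000; P(author N) ≈ 0.1757, P(author K) ≈ 0.6081, P(author J) ≈ 0.2162
After 'absent': normaliser = 0.65·0.1757 + 0.45·0.6081 + 0.2·0.2162; P(author N) ≈ 0.2649, P(author K) ≈ 0.6348, P(author J) ≈ 0.1003
After 'present': normaliser = 0.35·0.2649 + 0.55·0.6348 + 0.8·0.1003; P(author N) ≈ 0.1776, P(author K) ≈ 0.6687, P(author J) ≈ 0.1537
After 'present': normaliser = 0.35·0.1776 + 0.55·0.6687 + 0.8·0.1537; P(author N) ≈ 0.1124, P(author K) ≈ 0.6652, P(author J) ≈ 0.2224
After 'present': normaliser = 0.35·0.1124 + 0.55·0.6652 + 0.8·0.2224; P(author N) ≈ 0.0675, P(author K) ≈ 0.6274, P(author J) ≈ 0.3051

0.067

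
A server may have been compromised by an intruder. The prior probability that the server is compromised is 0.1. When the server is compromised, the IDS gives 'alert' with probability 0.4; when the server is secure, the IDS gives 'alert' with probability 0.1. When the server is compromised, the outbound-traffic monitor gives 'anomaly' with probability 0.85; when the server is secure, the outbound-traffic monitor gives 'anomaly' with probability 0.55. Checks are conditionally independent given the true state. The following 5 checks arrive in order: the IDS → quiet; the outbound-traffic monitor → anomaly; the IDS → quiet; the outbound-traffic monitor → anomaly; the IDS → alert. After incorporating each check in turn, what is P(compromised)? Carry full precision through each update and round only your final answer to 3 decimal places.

0.321

After the IDS='quiet': P(compromised) = 0.6·0.1000 / (0.6·0.1000 + 0.9·0.9000) ≈ 0.0690
After the outbound-traffic monitor='anomaly': P(compromised) = 0.85·0.0690 / (0.85·0.0690 + 0.55·0.9310) ≈ 0.1027
After the IDS='quiet': P(compromised) = 0.6·0.1027 / (0.6·0.1027 + 0.9·0.8973) ≈ 0.0709
After the outbound-traffic monitor='anomaly': P(compromised) = 0.85·0.0709 / (0.85·0.0709 + 0.55·0.9291) ≈ 0.1055
After the IDS='alert': P(compromised) = 0.4·0.1055 / (0.4·0.1055 + 0.1·0.8945) ≈ 0.3206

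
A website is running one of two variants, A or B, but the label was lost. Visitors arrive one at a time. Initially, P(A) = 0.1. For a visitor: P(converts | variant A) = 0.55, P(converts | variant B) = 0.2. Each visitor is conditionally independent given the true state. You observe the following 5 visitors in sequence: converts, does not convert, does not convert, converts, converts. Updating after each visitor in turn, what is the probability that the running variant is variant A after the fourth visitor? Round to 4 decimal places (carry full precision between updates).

0.2100

After 'converts': P(A) = 0.55·0.1000 / (0.55·0.1000 + 0.2·0.9000) ≈ 0.2340
After 'does not convert': P(A) = 0.45·0.2340 / (0.45·0.2340 + 0.8·0.7660) ≈ 0.1467
After 'does not convert': P(A) = 0.45·0.1467 / (0.45·0.1467 + 0.8·0.8533) ≈ 0.0882
After 'converts': P(A) = 0.55·0.0882 / (0.55·0.0882 + 0.2·0.9118) ≈ 0.2100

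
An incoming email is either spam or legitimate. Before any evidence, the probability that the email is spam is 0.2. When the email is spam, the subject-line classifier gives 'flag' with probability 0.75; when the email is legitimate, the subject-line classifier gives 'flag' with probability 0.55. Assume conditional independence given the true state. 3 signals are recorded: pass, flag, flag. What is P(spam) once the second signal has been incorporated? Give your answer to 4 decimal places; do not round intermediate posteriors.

0.1592

Each posterior becomes the prior for the next update.
After 'pass': P(spam) = 0.25·0.2000 / (0.25·0.2000 + 0.45·0.8000) ≈ 0.1220
After 'flag': P(spam) = 0.75·0.1220 / (0.75·0.1220 + 0.55·0.8780) ≈ 0.1592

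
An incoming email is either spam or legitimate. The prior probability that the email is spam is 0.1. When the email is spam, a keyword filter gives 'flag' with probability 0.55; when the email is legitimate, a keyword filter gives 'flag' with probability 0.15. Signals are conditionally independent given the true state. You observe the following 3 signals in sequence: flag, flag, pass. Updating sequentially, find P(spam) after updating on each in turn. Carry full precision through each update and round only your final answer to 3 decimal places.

After 'flag': P(spam) = 0.55·0.1000 / (0.55·0.1000 + 0.15·0.9000) ≈ 0.2895
After 'flag': P(spam) = 0.55·0.2895 / (0.55·0.2895 + 0.15·0.7105) ≈ 0.5990
After 'pass': P(spam) = 0.45·0.5990 / (0.45·0.5990 + 0.85·0.4010) ≈ 0.4416

0.442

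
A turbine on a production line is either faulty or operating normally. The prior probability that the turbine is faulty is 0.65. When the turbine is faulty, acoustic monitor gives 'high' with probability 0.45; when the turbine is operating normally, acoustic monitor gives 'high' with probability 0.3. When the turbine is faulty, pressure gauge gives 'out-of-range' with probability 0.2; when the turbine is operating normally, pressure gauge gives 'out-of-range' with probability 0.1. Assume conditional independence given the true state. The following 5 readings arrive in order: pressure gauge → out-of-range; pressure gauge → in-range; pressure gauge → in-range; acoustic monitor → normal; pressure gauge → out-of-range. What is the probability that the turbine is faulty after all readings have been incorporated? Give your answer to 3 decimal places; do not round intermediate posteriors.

After pressure gauge='out-of-range': P(faulty) = 0.2·0.6500 / (0.2·0.6500 + 0.1·0.3500) ≈ 0.7879
After pressure gauge='in-range': P(faulty) = 0.8·0.7879 / (0.8·0.7879 + 0.9·0.2121) ≈ 0.7675
After pressure gauge='in-range': P(faulty) = 0.8·0.7675 / (0.8·0.7675 + 0.9·0.2325) ≈ 0.7459
After acoustic monitor='normal': P(faulty) = 0.55·0.7459 / (0.55·0.7459 + 0.7·0.2541) ≈ 0.6975
After pressure gauge='out-of-range': P(faulty) = 0.2·0.6975 / (0.2·0.6975 + 0.1·0.3025) ≈ 0.8218

0.822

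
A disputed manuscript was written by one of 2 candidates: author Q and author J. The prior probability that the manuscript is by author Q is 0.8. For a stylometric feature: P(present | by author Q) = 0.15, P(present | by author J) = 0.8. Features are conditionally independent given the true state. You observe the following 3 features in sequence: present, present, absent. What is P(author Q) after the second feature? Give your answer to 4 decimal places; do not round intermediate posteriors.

After 'present': P(author Q) = 0.15·0.8000 / (0.15·0.8000 + 0.8·0.2000) ≈ 0.4286
After 'present': P(author Q) = 0.15·0.4286 / (0.15·0.4286 + 0.8·0.5714) ≈ 0.1233

0.1233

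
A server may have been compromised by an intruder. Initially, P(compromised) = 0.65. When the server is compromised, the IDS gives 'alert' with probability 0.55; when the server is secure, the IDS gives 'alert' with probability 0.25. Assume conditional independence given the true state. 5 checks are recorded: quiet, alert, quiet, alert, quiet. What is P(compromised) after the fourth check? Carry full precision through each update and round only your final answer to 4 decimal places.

After 'quiet': P(compromised) = 0.45·0.6500 / (0.45·0.6500 + 0.75·0.3500) ≈ 0.5270
After 'alert': P(compromised) = 0.55·0.5270 / (0.55·0.5270 + 0.25·0.4730) ≈ 0.7103
After 'quiet': P(compromised) = 0.45·0.7103 / (0.45·0.7103 + 0.75·0.2897) ≈ 0.5953
After 'alert': P(compromised) = 0.55·0.5953 / (0.55·0.5953 + 0.25·0.4047) ≈ 0.7639

0.7639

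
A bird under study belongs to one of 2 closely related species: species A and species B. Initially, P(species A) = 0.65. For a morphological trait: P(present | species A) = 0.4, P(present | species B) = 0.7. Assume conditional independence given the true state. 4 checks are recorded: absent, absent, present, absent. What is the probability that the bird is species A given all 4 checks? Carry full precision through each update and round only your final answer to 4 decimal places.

0.8946

After 'absent': P(species A) = 0.6·0.6500 / (0.6·0.6500 + 0.3·0.3500) ≈ 0.7879
After 'absent': P(species A) = 0.6·0.7879 / (0.6·0.7879 + 0.3·0.2121) ≈ 0.8814
After 'present': P(species A) = 0.4·0.8814 / (0.4·0.8814 + 0.7·0.1186) ≈ 0.8093
After 'absent': P(species A) = 0.6·0.8093 / (0.6·0.8093 + 0.3·0.1907) ≈ 0.8946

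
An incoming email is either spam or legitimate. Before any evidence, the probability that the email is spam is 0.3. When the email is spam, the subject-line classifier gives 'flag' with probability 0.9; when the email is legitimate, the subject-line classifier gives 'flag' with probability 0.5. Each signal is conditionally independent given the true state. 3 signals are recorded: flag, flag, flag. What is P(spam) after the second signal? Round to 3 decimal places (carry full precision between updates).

After 'flag': P(spam) = 0.9·0.3000 / (0.9·0.3000 + 0.5·0.7000) ≈ 0.4355
After 'flag': P(spam) = 0.9·0.4355 / (0.9·0.4355 + 0.5·0.5645) ≈ 0.5813

0.581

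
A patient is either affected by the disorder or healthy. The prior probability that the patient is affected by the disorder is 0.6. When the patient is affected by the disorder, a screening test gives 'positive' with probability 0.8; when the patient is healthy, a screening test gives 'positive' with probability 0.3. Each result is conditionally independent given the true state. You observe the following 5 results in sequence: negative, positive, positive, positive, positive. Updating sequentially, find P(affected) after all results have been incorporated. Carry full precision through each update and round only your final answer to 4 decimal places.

0.9559

After 'negative': P(affected) = 0.2·0.6000 / (0.2·0.6000 + 0.7·0.4000) ≈ 0.3000
After 'positive': P(affected) = 0.8·0.3000 / (0.8·0.3000 + 0.3·0.7000) ≈ 0.5333
After 'positive': P(affected) = 0.8·0.5333 / (0.8·0.5333 + 0.3·0.4667) ≈ 0.7529
After 'positive': P(affected) = 0.8·0.7529 / (0.8·0.7529 + 0.3·0.2471) ≈ 0.8904
After 'positive': P(affected) = 0.8·0.8904 / (0.8·0.8904 + 0.3·0.1096) ≈ 0.9559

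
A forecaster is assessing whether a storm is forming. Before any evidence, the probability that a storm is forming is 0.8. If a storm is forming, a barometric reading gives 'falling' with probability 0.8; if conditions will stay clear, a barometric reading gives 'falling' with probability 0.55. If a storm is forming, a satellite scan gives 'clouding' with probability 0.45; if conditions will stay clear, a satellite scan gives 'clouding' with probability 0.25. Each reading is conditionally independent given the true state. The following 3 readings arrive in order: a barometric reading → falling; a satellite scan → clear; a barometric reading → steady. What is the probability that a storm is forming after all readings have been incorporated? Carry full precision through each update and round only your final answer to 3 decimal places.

0.655

After a barometric reading='falling': P(storm) = 0.8·0.8000 / (0.8·0.8000 + 0.55·0.2000) ≈ 0.8533
After a satellite scan='clear': P(storm) = 0.55·0.8533 / (0.55·0.8533 + 0.75·0.1467) ≈ 0.8101
After a barometric reading='steady': P(storm) = 0.2·0.8101 / (0.2·0.8101 + 0.45·0.1899) ≈ 0.6547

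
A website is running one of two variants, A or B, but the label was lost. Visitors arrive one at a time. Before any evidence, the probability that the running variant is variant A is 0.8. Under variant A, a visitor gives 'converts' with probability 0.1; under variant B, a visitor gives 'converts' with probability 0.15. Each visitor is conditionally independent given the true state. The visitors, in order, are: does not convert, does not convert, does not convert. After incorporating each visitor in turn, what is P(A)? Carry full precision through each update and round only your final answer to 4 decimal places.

0.8260

Apply Bayes' rule sequentially, carrying P(A) forward.
After 'does not convert': P(A) = 0.9·0.8000 / (0.9·0.8000 + 0.85·0.2000) ≈ 0.8090
After 'does not convert': P(A) = 0.9·0.8090 / (0.9·0.8090 + 0.85·0.1910) ≈ 0.8177
After 'does not convert': P(A) = 0.9·0.8177 / (0.9·0.8177 + 0.85·0.1823) ≈ 0.8260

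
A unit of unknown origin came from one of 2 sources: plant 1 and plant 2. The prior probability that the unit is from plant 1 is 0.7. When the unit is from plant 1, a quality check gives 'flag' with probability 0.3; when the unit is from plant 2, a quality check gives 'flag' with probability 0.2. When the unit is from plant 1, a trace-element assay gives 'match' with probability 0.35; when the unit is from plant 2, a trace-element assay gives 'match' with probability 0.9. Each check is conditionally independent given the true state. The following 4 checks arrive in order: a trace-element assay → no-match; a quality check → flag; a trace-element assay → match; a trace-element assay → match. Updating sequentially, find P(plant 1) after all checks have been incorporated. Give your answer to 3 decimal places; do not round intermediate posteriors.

After a trace-element assay='no-match': P(plant 1) = 0.65·0.7000 / (0.65·0.7000 + 0.1·0.3000) ≈ 0.9381
After a quality check='flag': P(plant 1) = 0.3·0.9381 / (0.3·0.9381 + 0.2·0.0619) ≈ 0.9579
After a trace-element assay='match': P(plant 1) = 0.35·0.9579 / (0.35·0.9579 + 0.9·0.0421) ≈ 0.8984
After a trace-element assay='match': P(plant 1) = 0.35·0.8984 / (0.35·0.8984 + 0.9·0.1016) ≈ 0.7748

0.775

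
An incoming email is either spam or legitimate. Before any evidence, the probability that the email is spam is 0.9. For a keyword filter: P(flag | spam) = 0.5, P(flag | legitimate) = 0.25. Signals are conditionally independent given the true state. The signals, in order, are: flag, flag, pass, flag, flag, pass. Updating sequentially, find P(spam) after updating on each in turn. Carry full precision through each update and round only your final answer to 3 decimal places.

0.985

After 'flag': P(spam) = 0.5·0.9000 / (0.5·0.9000 + 0.25·0.1000) ≈ 0.9474
After 'flag': P(spam) = 0.5·0.9474 / (0.5·0.9474 + 0.25·0.0526) ≈ 0.9730
After 'pass': P(spam) = 0.5·0.9730 / (0.5·0.9730 + 0.75·0.0270) ≈ 0.9600
After 'flag': P(spam) = 0.5·0.9600 / (0.5·0.9600 + 0.25·0.0400) ≈ 0.9796
After 'flag': P(spam) = 0.5·0.9796 / (0.5·0.9796 + 0.25·0.0204) ≈ 0.9897
After 'pass': P(spam) = 0.5·0.9897 / (0.5·0.9897 + 0.75·0.0103) ≈ 0.9846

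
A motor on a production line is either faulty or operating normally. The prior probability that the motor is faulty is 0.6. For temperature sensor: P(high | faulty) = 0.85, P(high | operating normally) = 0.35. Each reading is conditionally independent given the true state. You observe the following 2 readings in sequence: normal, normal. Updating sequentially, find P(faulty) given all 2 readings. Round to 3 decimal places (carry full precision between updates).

0.074

After 'normal': P(faulty) = 0.15·0.6000 / (0.15·0.6000 + 0.65·0.4000) ≈ 0.2571
After 'normal': P(faulty) = 0.15·0.2571 / (0.15·0.2571 + 0.65·0.7429) ≈ 0.0740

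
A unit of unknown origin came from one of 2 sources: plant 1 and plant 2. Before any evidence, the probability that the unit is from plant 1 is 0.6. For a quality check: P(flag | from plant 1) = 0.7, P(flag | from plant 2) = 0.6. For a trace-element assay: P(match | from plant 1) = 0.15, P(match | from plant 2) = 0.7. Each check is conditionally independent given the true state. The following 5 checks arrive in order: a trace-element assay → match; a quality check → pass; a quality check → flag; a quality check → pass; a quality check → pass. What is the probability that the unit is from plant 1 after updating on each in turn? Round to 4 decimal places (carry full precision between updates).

After a trace-element assay='match': P(plant 1) = 0.15·0.6000 / (0.15·0.6000 + 0.7·0.4000) ≈ 0.2432
After a quality check='pass': P(plant 1) = 0.3·0.2432 / (0.3·0.2432 + 0.4·0.7568) ≈ 0.1942
After a quality check='flag': P(plant 1) = 0.7·0.1942 / (0.7·0.1942 + 0.6·0.8058) ≈ 0.2195
After a quality check='pass': P(plant 1) = 0.3·0.2195 / (0.3·0.2195 + 0.4·0.7805) ≈ 0.1742
After a quality check='pass': P(plant 1) = 0.3·0.1742 / (0.3·0.1742 + 0.4·0.8258) ≈ 0.1366

0.1366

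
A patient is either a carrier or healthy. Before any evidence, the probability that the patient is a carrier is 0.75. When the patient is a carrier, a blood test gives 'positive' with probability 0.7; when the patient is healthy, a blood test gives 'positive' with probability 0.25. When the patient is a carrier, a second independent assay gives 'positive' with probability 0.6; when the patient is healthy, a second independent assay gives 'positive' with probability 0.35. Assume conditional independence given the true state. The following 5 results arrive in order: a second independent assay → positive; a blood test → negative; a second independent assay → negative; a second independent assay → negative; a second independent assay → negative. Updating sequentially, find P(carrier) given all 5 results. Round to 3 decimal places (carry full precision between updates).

0.324

Each posterior becomes the prior for the next update.
After a second independent assay='positive': P(carrier) = 0.6·0.7500 / (0.6·0.7500 + 0.35·0.2500) ≈ 0.8372
After a blood test='negative': P(carrier) = 0.3·0.8372 / (0.3·0.8372 + 0.75·0.1628) ≈ 0.6729
After a second independent assay='negative': P(carrier) = 0.4·0.6729 / (0.4·0.6729 + 0.65·0.3271) ≈ 0.5587
After a second independent assay='negative': P(carrier) = 0.4·0.5587 / (0.4·0.5587 + 0.65·0.4413) ≈ 0.4379
After a second independent assay='negative': P(carrier) = 0.4·0.4379 / (0.4·0.4379 + 0.65·0.5621) ≈ 0.3241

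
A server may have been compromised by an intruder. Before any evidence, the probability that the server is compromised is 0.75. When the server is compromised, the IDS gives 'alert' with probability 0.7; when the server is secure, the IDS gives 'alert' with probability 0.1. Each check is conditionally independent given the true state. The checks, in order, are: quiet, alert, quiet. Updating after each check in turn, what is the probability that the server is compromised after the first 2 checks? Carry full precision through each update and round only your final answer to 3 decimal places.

0.875

After 'quiet': P(compromised) = 0.3·0.7500 / (0.3·0.7500 + 0.9·0.2500) ≈ 0.5000
After 'alert': P(compromised) = 0.7·0.5000 / (0.7·0.5000 + 0.1·0.5000) ≈ 0.8750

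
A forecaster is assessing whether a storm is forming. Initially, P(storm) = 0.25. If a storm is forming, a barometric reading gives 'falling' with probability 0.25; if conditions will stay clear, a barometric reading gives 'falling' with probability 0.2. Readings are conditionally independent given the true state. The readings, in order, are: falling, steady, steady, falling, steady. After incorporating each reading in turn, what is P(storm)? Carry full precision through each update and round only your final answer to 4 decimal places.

After 'falling': P(storm) = 0.25·0.2500 / (0.25·0.2500 + 0.2·0.7500) ≈ 0.2941
After 'steady': P(storm) = 0.75·0.2941 / (0.75·0.2941 + 0.8·0.7059) ≈ 0.2809
After 'steady': P(storm) = 0.75·0.2809 / (0.75·0.2809 + 0.8·0.7191) ≈ 0.2680
After 'falling': P(storm) = 0.25·0.2680 / (0.25·0.2680 + 0.2·0.7320) ≈ 0.3140
After 'steady': P(storm) = 0.75·0.3140 / (0.75·0.3140 + 0.8·0.6860) ≈ 0.3003

0.3003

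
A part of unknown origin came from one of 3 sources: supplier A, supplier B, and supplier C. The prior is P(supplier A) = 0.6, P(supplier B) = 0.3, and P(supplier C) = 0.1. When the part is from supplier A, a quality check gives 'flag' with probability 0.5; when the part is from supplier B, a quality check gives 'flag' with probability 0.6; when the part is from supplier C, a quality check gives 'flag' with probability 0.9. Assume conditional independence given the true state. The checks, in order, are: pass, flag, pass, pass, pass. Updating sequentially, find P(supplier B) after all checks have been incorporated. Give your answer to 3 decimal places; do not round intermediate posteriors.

After 'pass': normaliser = 0.5·0.6000 + 0.4·0.3000 + 0.1·0.1000; P(supplier A) ≈ 0.6977, P(supplier B) ≈ 0.2791, P(supplier C) ≈ 0.0233
After 'flag': normaliser = 0.5·0.6977 + 0.6·0.2791 + 0.9·0.0233; P(supplier A) ≈ 0.6494, P(supplier B) ≈ 0.3117, P(supplier C) ≈ 0.0390
After 'pass': normaliser = 0.5·0.6494 + 0.4·0.3117 + 0.1·0.0390; P(supplier A) ≈ 0.7163, P(supplier B) ≈ 0.2751, P(supplier C) ≈ 0.0086
After 'pass': normaliser = 0.5·0.7163 + 0.4·0.2751 + 0.1·0.0086; P(supplier A) ≈ 0.7636, P(supplier B) ≈ 0.2346, P(supplier C) ≈ 0.0018
After 'pass': normaliser = 0.5·0.7636 + 0.4·0.2346 + 0.1·0.0018; P(supplier A) ≈ 0.8024, P(supplier B) ≈ 0.1972, P(supplier C) ≈ 0.0004

0.197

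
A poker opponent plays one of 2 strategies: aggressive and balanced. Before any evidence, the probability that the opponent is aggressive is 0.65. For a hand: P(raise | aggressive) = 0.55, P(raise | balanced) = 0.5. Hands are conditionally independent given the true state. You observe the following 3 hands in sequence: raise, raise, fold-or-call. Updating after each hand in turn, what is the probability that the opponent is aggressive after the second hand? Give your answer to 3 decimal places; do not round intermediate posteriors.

0.692

After 'raise': P(aggressive) = 0.55·0.6500 / (0.55·0.6500 + 0.5·0.3500) ≈ 0.6714
After 'raise': P(aggressive) = 0.55·0.6714 / (0.55·0.6714 + 0.5·0.3286) ≈ 0.6920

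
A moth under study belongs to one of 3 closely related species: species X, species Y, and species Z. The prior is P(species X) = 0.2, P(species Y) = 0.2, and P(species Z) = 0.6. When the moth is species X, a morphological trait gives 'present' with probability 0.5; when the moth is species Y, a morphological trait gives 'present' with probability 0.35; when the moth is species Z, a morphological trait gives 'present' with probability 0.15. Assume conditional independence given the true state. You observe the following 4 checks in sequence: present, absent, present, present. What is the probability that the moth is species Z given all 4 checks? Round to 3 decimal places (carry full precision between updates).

0.087

After 'present': normaliser = 0.5·0.2000 + 0.35·0.2000 + 0.15·0.6000; P(species X) ≈ 0.3846, P(species Y) ≈ 0.2692, P(species Z) ≈ 0.3462
After 'absent': normaliser = 0.5·0.3846 + 0.65·0.2692 + 0.85·0.3462; P(species X) ≈ 0.2907, P(species Y) ≈ 0.2645, P(species Z) ≈ 0.4448
After 'present': normaliser = 0.5·0.2907 + 0.35·0.2645 + 0.15·0.4448; P(species X) ≈ 0.4771, P(species Y) ≈ 0.3039, P(species Z) ≈ 0.2190
After 'present': normaliser = 0.5·0.4771 + 0.35·0.3039 + 0.15·0.2190; P(species X) ≈ 0.6315, P(species Y) ≈ 0.2816, P(species Z) ≈ 0.0870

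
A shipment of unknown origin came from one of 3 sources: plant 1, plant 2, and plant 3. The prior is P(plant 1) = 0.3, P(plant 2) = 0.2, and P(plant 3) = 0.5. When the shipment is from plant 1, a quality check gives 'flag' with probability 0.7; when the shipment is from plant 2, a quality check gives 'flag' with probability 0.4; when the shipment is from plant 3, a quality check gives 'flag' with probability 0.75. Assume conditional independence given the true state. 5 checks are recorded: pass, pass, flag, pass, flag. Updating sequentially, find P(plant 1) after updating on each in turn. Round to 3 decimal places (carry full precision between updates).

Each posterior becomes the prior for the next update.
After 'pass': normaliser = 0.3·0.3000 + 0.6·0.2000 + 0.25·0.5000; P(plant 1) ≈ 0.2687, P(plant 2) ≈ 0.3582, P(plant 3) ≈ 0.3731
After 'pass': normaliser = 0.3·0.2687 + 0.6·0.3582 + 0.25·0.3731; P(plant 1) ≈ 0.2073, P(plant 2) ≈ 0.5528, P(plant 3) ≈ 0.2399
After 'flag': normaliser = 0.7·0.2073 + 0.4·0.5528 + 0.75·0.2399; P(plant 1) ≈ 0.2657, P(plant 2) ≈ 0.4048, P(plant 3) ≈ 0.3295
After 'pass': normaliser = 0.3·0.2657 + 0.6·0.4048 + 0.25·0.3295; P(plant 1) ≈ 0.1968, P(plant 2) ≈ 0.5998, P(plant 3) ≈ 0.2034
After 'flag': normaliser = 0.7·0.1968 + 0.4·0.5998 + 0.75·0.2034; P(plant 1) ≈ 0.2598, P(plant 2) ≈ 0.4525, P(plant 3) ≈ 0.2877

0.260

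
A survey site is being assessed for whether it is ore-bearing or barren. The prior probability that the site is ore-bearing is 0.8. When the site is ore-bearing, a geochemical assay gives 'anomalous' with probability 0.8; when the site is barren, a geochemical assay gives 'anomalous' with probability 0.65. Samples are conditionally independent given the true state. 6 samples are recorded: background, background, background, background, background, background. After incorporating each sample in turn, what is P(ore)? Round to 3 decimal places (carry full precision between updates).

0.122

Apply Bayes' rule sequentially, carrying P(ore) forward.
After 'background': P(ore) = 0.2·0.8000 / (0.2·0.8000 + 0.35·0.2000) ≈ 0.6957
After 'background': P(ore) = 0.2·0.6957 / (0.2·0.6957 + 0.35·0.3043) ≈ 0.5664
After 'background': P(ore) = 0.2·0.5664 / (0.2·0.5664 + 0.35·0.4336) ≈ 0.4274
After 'background': P(ore) = 0.2·0.4274 / (0.2·0.4274 + 0.35·0.5726) ≈ 0.2990
After 'background': P(ore) = 0.2·0.2990 / (0.2·0.2990 + 0.35·0.7010) ≈ 0.1960
After 'background': P(ore) = 0.2·0.1960 / (0.2·0.1960 + 0.35·0.8040) ≈ 0.1222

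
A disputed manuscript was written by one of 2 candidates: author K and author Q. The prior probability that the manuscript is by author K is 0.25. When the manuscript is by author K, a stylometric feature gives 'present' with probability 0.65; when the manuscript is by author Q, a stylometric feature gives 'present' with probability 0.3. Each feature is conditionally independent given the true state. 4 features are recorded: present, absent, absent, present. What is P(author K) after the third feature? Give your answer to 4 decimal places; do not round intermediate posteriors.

After 'present': P(author K) = 0.65·0.2500 / (0.65·0.2500 + 0.3·0.7500) ≈ 0.4194
After 'absent': P(author K) = 0.35·0.4194 / (0.35·0.4194 + 0.7·0.5806) ≈ 0.2653
After 'absent': P(author K) = 0.35·0.2653 / (0.35·0.2653 + 0.7·0.7347) ≈ 0.1529

0.1529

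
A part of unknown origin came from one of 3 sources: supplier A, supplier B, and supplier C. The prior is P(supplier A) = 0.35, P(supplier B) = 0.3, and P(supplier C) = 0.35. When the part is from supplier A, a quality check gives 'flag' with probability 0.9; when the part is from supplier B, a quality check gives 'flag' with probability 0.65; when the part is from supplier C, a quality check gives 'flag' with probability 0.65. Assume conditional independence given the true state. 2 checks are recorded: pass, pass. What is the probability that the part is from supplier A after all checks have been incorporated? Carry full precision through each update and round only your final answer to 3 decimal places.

After 'pass': normaliser = 0.1·0.3500 + 0.35·0.3000 + 0.35·0.3500; P(supplier A) ≈ 0.1333, P(supplier B) ≈ 0.4000, P(supplier C) ≈ 0.4667
After 'pass': normaliser = 0.1·0.1333 + 0.35·0.4000 + 0.35·0.4667; P(supplier A) ≈ 0.0421, P(supplier B) ≈ 0.4421, P(supplier C) ≈ 0.5158

0.042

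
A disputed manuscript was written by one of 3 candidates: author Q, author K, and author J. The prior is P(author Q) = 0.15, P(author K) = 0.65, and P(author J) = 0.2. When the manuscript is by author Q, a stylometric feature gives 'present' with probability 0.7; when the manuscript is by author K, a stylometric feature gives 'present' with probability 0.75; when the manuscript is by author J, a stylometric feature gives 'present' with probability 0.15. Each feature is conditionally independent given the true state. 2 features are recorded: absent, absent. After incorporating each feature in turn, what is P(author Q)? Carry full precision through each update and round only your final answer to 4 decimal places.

0.0680

After 'absent': normaliser = 0.3·0.1500 + 0.25·0.6500 + 0.85·0.2000; P(author Q) ≈ 0.1192, P(author K) ≈ 0.4305, P(author J) ≈ 0.4503
After 'absent': normaliser = 0.3·0.1192 + 0.25·0.4305 + 0.85·0.4503; P(author Q) ≈ 0.0680, P(author K) ≈ 0.2045, P(author J) ≈ 0.7275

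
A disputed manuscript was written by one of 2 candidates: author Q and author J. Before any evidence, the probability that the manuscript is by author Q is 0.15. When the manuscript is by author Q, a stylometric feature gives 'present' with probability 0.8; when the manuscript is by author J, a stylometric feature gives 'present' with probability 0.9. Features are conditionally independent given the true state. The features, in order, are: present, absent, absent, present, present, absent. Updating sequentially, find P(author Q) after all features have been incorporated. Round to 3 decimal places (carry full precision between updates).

After 'present': P(author Q) = 0.8·0.1500 / (0.8·0.1500 + 0.9·0.8500) ≈ 0.1356
After 'absent': P(author Q) = 0.2·0.1356 / (0.2·0.1356 + 0.1·0.8644) ≈ 0.2388
After 'absent': P(author Q) = 0.2·0.2388 / (0.2·0.2388 + 0.1·0.7612) ≈ 0.3855
After 'present': P(author Q) = 0.8·0.3855 / (0.8·0.3855 + 0.9·0.6145) ≈ 0.3580
After 'present': P(author Q) = 0.8·0.3580 / (0.8·0.3580 + 0.9·0.6420) ≈ 0.3314
After 'absent': P(author Q) = 0.2·0.3314 / (0.2·0.3314 + 0.1·0.6686) ≈ 0.4979

0.498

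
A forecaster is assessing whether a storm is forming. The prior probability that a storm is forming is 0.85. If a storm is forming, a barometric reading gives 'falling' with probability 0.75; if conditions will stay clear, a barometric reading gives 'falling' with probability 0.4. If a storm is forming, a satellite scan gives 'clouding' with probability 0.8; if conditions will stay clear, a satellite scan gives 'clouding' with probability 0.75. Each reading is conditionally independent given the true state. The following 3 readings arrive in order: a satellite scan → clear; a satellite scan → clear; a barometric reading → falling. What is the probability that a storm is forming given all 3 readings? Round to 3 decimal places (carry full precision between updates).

0.872

After a satellite scan='clear': P(storm) = 0.2·0.8500 / (0.2·0.8500 + 0.25·0.1500) ≈ 0.8193
After a satellite scan='clear': P(storm) = 0.2·0.8193 / (0.2·0.8193 + 0.25·0.1807) ≈ 0.7839
After a barometric reading='falling': P(storm) = 0.75·0.7839 / (0.75·0.7839 + 0.4·0.2161) ≈ 0.8718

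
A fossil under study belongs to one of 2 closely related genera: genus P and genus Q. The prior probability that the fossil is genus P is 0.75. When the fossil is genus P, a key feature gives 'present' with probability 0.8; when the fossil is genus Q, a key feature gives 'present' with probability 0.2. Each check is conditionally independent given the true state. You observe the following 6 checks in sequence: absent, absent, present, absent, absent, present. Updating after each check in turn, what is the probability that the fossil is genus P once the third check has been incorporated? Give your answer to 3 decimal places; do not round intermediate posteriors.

0.429

Each posterior becomes the prior for the next update.
After 'absent': P(genus P) = 0.2·0.7500 / (0.2·0.7500 + 0.8·0.2500) ≈ 0.4286
After 'absent': P(genus P) = 0.2·0.4286 / (0.2·0.4286 + 0.8·0.5714) ≈ 0.1579
After 'present': P(genus P) = 0.8·0.1579 / (0.8·0.1579 + 0.2·0.8421) ≈ 0.4286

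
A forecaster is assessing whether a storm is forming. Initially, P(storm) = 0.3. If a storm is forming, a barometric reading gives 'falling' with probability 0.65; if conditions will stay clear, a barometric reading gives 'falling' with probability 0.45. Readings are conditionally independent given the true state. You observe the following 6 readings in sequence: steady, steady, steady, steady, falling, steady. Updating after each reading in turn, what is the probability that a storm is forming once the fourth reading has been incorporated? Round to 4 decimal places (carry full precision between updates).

After 'steady': P(storm) = 0.35·0.3000 / (0.35·0.3000 + 0.55·0.7000) ≈ 0.2143
After 'steady': P(storm) = 0.35·0.2143 / (0.35·0.2143 + 0.55·0.7857) ≈ 0.1479
After 'steady': P(storm) = 0.35·0.1479 / (0.35·0.1479 + 0.55·0.8521) ≈ 0.0995
After 'steady': P(storm) = 0.35·0.0995 / (0.35·0.0995 + 0.55·0.9005) ≈ 0.0657

0.0657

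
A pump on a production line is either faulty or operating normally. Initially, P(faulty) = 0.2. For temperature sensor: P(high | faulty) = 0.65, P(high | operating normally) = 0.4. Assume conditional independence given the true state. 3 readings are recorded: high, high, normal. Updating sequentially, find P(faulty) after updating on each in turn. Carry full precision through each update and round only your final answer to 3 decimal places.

After 'high': P(faulty) = 0.65·0.2000 / (0.65·0.2000 + 0.4·0.8000) ≈ 0.2889
After 'high': P(faulty) = 0.65·0.2889 / (0.65·0.2889 + 0.4·0.7111) ≈ 0.3976
After 'normal': P(faulty) = 0.35·0.3976 / (0.35·0.3976 + 0.6·0.6024) ≈ 0.2780

0.278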